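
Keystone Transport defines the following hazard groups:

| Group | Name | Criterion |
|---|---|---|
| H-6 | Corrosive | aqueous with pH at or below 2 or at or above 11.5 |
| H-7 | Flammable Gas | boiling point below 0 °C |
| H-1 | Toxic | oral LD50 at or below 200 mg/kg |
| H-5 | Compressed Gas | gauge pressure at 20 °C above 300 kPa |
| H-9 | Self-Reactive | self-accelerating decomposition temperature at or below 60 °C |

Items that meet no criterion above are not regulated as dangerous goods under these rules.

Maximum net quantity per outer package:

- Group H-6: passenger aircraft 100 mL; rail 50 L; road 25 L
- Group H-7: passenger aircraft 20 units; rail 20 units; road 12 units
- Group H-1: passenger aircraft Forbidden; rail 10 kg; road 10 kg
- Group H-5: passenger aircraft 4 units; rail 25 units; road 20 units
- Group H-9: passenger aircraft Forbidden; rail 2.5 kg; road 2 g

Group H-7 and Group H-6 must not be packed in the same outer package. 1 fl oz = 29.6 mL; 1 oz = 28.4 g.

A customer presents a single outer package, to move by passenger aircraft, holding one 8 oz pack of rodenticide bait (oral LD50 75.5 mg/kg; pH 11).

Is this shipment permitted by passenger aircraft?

With oral LD50 75.5 mg/kg (≤ 200 mg/kg), the rodenticide bait falls in Group H-1.
Group H-1 quantity: one 8 oz pack = 227.2 g.
By passenger aircraft, Group H-1 is Forbidden regardless of quantity.

No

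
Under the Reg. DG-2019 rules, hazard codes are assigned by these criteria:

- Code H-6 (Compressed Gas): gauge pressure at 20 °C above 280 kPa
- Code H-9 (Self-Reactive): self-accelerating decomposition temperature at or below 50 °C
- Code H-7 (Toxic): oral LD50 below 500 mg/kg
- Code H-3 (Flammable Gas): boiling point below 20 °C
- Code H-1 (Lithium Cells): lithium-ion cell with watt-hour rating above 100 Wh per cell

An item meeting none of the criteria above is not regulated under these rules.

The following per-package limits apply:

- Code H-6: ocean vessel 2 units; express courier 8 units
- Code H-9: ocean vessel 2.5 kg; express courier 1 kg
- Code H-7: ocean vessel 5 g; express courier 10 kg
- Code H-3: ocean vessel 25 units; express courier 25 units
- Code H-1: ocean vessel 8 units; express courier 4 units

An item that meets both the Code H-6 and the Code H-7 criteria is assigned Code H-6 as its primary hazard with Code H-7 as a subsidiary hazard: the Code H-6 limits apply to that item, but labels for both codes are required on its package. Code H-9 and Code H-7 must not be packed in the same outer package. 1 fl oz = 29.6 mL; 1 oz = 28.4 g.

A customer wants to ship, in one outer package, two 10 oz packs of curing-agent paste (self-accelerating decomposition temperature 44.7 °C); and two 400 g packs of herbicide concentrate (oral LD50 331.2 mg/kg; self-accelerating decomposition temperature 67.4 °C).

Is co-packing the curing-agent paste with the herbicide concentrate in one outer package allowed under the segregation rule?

No

Self-accelerating decomposition temperature 44.7 °C meets the Code H-9 criterion (Self-Reactive), so the curing-agent paste is Code H-9.
Oral LD50 331.2 mg/kg meets the Code H-7 criterion (Toxic), so the herbicide concentrate is Code H-7.
Code H-9 and Code H-7 may not share an outer package.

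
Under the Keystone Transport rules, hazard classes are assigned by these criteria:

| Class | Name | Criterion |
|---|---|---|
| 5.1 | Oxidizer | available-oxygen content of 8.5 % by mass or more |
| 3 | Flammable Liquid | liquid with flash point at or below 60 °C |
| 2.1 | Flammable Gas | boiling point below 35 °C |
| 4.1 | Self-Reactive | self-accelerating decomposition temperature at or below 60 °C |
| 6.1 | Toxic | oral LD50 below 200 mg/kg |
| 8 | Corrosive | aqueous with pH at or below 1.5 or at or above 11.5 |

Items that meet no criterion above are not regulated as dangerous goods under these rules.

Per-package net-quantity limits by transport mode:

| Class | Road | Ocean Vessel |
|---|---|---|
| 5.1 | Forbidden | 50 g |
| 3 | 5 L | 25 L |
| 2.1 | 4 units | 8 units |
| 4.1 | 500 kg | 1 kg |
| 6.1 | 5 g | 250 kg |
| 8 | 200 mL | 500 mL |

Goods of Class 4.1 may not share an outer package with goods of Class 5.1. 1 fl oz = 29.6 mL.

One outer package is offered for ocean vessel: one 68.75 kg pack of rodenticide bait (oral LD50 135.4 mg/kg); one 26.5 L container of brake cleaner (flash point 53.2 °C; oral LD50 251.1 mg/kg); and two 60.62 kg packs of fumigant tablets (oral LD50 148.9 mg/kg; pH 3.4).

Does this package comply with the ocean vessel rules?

No

Rodenticide bait: oral LD50 135.4 mg/kg < 200 mg/kg → Class 6.1 (Toxic).
Brake cleaner: flash point 53.2 °C ≤ 60 °C → Class 3 (Flammable Liquid).
With oral LD50 148.9 mg/kg (< 200 mg/kg), the fumigant tablets fall in Class 6.1.
Total Class 6.1: 68.75 kg + (two 60.62 kg packs = 121.24 kg) = 189.99 kg.
189.99 kg ≤ 250 kg (ocean vessel limit, Class 6.1) — within limit.
Class 3 quantity: 26.5 L.
That exceeds the Class 3 ocean vessel limit of 25 L.
The segregation rule (Class 4.1 with Class 5.1) does not apply to Class 6.1 with Class 3.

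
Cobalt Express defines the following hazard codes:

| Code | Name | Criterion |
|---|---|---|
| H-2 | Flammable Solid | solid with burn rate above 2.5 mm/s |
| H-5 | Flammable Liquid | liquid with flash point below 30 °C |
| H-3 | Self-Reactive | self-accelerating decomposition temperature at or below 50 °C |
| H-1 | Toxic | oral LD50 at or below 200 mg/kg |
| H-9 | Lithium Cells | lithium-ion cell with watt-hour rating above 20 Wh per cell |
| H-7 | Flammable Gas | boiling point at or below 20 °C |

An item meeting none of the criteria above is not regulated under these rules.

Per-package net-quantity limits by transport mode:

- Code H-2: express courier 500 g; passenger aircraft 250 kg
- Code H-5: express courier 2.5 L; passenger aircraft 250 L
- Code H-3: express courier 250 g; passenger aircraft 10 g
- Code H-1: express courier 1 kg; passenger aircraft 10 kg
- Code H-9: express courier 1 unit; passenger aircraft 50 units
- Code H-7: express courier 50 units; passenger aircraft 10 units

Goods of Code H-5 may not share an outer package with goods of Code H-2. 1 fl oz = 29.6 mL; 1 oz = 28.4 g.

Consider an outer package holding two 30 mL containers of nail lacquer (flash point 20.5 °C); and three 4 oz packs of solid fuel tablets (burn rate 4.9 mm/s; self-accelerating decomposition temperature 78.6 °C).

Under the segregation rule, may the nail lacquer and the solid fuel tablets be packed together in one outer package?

With flash point 20.5 °C (< 30 °C), the nail lacquer falls in Code H-5.
The solid fuel tablets have burn rate 4.9 mm/s, which is > 2.5 mm/s, so they are Code H-2 (Flammable Solid).
Code H-5 and Code H-2 may not share an outer package.

No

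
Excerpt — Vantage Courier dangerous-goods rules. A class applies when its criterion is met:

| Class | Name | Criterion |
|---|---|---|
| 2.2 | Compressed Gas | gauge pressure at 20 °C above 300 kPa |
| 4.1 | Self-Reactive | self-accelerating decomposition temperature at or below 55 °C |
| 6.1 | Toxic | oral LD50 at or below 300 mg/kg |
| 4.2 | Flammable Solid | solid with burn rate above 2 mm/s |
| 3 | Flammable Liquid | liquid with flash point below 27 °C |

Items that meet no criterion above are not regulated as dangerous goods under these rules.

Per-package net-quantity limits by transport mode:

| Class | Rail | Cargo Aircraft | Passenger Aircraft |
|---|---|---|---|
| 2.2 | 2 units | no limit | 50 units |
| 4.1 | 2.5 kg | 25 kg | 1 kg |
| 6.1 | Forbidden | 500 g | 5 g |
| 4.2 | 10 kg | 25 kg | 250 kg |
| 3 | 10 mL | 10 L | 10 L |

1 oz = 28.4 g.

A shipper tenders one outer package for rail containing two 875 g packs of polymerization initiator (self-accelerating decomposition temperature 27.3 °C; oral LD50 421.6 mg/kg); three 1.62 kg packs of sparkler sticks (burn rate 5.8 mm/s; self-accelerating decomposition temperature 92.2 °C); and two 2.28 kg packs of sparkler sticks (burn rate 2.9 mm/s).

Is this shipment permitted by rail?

The polymerization initiator has self-accelerating decomposition temperature 27.3 °C, which is ≤ 55 °C, so it is Class 4.1 (Self-Reactive).
Sparkler sticks: burn rate 5.8 mm/s > 2 mm/s → Class 4.2 (Flammable Solid).
Sparkler sticks: burn rate 2.9 mm/s > 2 mm/s → Class 4.2 (Flammable Solid).
Total Class 4.2: (three 1.62 kg packs = 4.86 kg) + (two 2.28 kg packs = 4.56 kg) = 9.42 kg.
9.42 kg ≤ 10 kg (rail limit, Class 4.2) — within limit.
Class 4.1 quantity: two 875 g packs = 1.75 kg.
1.75 kg ≤ 2.5 kg (rail limit, Class 4.1) — within limit.
Every hazard class is within its rail limit and no segregation rule is violated.

Yes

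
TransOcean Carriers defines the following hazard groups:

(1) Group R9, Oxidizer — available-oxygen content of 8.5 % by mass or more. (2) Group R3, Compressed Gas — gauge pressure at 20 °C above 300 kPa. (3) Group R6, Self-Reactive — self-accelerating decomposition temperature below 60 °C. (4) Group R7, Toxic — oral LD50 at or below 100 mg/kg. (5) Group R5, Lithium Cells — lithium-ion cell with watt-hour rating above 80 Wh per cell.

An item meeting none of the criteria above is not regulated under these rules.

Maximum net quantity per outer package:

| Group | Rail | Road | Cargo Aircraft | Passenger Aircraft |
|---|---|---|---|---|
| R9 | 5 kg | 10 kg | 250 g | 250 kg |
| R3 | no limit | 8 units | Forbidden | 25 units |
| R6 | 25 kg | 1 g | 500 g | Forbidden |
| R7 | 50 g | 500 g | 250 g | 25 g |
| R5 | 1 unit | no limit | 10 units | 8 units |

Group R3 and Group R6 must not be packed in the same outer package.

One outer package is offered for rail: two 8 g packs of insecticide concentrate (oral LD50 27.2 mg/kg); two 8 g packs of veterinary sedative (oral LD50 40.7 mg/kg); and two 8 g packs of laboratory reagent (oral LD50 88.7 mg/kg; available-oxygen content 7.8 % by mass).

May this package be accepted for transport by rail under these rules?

Yes

Oral LD50 27.2 mg/kg meets the Group R7 criterion (Toxic), so the insecticide concentrate is Group R7.
The veterinary sedative has oral LD50 40.7 mg/kg, which is ≤ 100 mg/kg, so it is Group R7 (Toxic).
Laboratory reagent: oral LD50 88.7 mg/kg ≤ 100 mg/kg → Group R7 (Toxic).
Group R7 net quantity: (two 8 g packs = 16 g) + (two 8 g packs = 16 g) + (two 8 g packs = 16 g) = 48 g.
48 g ≤ 50 g (rail limit, Group R7) — within limit.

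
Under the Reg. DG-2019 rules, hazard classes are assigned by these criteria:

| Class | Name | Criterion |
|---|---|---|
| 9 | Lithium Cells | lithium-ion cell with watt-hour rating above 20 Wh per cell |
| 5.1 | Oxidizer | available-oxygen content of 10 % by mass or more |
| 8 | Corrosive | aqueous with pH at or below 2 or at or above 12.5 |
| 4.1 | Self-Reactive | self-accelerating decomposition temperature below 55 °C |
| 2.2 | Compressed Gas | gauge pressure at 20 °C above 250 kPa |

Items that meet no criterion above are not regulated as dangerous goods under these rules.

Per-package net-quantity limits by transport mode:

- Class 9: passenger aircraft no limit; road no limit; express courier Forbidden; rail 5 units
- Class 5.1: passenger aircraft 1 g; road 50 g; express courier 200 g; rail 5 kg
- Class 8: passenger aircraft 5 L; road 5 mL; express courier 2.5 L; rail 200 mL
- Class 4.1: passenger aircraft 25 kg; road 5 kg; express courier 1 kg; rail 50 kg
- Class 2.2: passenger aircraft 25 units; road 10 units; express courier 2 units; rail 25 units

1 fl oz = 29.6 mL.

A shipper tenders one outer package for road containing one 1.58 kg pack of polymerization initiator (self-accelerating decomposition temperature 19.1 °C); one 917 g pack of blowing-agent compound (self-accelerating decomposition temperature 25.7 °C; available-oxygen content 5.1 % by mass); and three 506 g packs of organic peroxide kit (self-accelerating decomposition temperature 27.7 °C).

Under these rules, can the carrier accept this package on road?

Yes

Self-accelerating decomposition temperature 19.1 °C meets the Class 4.1 criterion (Self-Reactive), so the polymerization initiator is Class 4.1.
The blowing-agent compound has self-accelerating decomposition temperature 25.7 °C, which is < 55 °C, so it is Class 4.1 (Self-Reactive).
Self-accelerating decomposition temperature 27.7 °C meets the Class 4.1 criterion (Self-Reactive), so the organic peroxide kit is Class 4.1.
Class 4.1 net quantity: 1.58 kg + 917 g + (three 506 g packs = 1.518 kg) = 4.015 kg.
That is within the Class 4.1 road limit of 5 kg.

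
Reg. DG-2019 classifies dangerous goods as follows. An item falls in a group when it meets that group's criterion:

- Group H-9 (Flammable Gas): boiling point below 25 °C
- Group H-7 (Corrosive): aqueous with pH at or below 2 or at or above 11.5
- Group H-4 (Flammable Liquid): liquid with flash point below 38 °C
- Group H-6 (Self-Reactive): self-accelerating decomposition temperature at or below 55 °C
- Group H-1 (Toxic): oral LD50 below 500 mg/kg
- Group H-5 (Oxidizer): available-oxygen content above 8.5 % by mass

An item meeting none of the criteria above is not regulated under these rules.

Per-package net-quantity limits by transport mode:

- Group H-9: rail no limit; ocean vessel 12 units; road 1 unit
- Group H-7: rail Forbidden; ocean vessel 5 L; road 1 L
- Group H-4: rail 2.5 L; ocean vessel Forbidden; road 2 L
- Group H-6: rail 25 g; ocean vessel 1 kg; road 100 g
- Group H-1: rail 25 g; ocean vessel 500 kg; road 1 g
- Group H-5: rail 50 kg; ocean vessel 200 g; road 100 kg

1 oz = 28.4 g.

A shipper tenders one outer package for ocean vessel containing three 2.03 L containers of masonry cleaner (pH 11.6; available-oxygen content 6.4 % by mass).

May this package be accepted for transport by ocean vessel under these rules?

No

With pH 11.6 (≥ 11.5), the masonry cleaner falls in Group H-7.
Group H-7 quantity: three 2.03 L containers = 6.09 L.
6.09 L exceeds the ocean vessel limit of 5 L for Group H-7.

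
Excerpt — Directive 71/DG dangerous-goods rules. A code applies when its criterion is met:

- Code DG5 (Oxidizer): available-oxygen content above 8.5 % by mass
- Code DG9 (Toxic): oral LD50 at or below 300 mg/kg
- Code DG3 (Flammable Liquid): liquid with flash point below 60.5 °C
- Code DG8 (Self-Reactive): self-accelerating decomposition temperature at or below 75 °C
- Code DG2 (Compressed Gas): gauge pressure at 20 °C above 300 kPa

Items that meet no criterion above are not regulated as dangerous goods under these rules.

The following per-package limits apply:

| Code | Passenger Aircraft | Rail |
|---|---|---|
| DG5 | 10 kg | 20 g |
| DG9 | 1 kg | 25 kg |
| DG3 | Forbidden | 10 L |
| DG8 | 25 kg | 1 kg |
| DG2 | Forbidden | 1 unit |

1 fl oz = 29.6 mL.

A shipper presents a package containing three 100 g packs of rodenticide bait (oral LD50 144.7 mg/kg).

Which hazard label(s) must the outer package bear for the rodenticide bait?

Rodenticide bait: oral LD50 144.7 mg/kg ≤ 300 mg/kg → Code DG9 (Toxic).
Only the Code DG9 label is required.

Code DG9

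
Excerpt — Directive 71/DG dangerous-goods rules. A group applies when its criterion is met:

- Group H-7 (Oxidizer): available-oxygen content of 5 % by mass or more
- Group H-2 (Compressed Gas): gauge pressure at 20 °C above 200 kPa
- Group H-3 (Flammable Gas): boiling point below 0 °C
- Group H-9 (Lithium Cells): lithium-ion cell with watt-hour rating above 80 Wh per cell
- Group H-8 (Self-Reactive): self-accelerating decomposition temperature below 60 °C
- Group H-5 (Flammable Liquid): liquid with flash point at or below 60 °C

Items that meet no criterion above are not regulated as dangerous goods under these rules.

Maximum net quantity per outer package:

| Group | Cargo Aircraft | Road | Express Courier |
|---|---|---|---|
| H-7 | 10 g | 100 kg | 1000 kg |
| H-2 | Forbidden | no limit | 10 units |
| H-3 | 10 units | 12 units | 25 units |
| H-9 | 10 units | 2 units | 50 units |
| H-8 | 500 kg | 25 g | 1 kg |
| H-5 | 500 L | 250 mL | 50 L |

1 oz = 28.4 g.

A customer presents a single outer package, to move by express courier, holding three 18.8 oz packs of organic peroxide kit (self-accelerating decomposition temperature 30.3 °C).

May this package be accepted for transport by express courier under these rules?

Self-accelerating decomposition temperature 30.3 °C meets the Group H-8 criterion (Self-Reactive), so the organic peroxide kit is Group H-8.
Group H-8 quantity: three 18.8 oz packs = 1601.76 g.
1601.76 g > 1 kg (express courier limit, Group H-8) — over the limit.

No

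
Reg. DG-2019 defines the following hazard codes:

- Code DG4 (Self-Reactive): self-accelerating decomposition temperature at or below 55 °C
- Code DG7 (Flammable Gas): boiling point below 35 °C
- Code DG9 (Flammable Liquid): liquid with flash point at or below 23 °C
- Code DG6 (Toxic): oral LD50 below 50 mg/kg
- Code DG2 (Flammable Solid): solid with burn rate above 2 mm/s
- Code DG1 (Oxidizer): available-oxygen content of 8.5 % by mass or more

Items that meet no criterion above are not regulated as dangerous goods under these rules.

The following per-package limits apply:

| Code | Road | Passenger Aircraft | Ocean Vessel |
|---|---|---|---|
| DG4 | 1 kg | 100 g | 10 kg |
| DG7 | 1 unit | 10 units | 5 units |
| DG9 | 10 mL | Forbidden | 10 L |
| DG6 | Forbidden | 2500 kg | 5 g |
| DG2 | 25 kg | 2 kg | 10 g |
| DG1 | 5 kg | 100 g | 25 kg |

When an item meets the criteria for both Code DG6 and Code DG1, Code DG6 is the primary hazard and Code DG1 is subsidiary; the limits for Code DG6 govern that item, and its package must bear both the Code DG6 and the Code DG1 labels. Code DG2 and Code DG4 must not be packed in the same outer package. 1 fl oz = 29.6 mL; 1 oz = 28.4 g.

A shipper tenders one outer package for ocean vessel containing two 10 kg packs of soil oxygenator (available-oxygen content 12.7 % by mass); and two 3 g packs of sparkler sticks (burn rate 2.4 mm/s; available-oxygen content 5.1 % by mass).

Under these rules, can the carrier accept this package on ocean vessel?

Yes

The soil oxygenator has available-oxygen content 12.7 % by mass, which is ≥ 8.5 % by mass, so it is Code DG1 (Oxidizer).
The sparkler sticks have burn rate 2.4 mm/s, which is > 2 mm/s, so they are Code DG2 (Flammable Solid).
Code DG2 quantity: two 3 g packs = 6 g.
That is within the Code DG2 ocean vessel limit of 10 g.
Code DG1 quantity: two 10 kg packs = 20 kg.
20 kg ≤ 25 kg (ocean vessel limit, Code DG1) — within limit.
The segregation rule (Code DG2 with Code DG4) does not apply to Code DG2 with Code DG1.
Every hazard code is within its ocean vessel limit and no segregation rule is violated.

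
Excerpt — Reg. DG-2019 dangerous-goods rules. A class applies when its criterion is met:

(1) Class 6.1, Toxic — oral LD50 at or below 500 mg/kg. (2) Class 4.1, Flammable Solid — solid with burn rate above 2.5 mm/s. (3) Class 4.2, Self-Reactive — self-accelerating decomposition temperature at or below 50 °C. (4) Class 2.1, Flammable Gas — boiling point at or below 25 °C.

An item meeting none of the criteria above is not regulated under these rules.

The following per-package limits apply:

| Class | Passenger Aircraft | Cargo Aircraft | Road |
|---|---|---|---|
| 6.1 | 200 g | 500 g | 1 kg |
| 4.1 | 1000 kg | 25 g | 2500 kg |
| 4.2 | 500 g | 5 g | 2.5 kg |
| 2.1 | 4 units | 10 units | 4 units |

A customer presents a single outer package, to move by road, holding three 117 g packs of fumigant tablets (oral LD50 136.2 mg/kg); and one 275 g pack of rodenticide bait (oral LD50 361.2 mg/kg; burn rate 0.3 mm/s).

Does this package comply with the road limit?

Yes

Oral LD50 136.2 mg/kg meets the Class 6.1 criterion (Toxic), so the fumigant tablets are Class 6.1.
The rodenticide bait has oral LD50 361.2 mg/kg, which is ≤ 500 mg/kg, so it is Class 6.1 (Toxic).
Class 6.1 net quantity: (three 117 g packs = 351 g) + 275 g = 626 g.
626 g ≤ 1 kg (road limit, Class 6.1) — within limit.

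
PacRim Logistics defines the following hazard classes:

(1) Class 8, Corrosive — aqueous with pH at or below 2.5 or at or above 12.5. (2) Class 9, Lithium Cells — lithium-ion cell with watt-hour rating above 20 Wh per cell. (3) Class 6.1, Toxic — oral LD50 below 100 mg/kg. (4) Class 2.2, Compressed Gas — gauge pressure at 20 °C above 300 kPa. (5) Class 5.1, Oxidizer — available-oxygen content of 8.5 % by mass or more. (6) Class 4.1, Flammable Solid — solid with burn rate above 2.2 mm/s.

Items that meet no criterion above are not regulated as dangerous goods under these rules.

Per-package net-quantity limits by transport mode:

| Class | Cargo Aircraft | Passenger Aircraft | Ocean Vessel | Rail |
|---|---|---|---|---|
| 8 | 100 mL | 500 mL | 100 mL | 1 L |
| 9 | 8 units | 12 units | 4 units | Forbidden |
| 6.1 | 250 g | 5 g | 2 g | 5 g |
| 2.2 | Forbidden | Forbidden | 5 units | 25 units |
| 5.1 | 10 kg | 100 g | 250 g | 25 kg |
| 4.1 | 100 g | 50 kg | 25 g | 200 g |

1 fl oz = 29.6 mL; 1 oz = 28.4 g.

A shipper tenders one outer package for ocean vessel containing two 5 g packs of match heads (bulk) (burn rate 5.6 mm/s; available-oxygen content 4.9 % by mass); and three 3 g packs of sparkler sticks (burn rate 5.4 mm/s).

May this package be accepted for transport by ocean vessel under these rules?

Yes

Match heads (bulk): burn rate 5.6 mm/s > 2.2 mm/s → Class 4.1 (Flammable Solid).
With burn rate 5.4 mm/s (> 2.2 mm/s), the sparkler sticks fall in Class 4.1.
Total Class 4.1: (two 5 g packs = 10 g) + (three 3 g packs = 9 g) = 19 g.
19 g is within the ocean vessel limit of 25 g for Class 4.1.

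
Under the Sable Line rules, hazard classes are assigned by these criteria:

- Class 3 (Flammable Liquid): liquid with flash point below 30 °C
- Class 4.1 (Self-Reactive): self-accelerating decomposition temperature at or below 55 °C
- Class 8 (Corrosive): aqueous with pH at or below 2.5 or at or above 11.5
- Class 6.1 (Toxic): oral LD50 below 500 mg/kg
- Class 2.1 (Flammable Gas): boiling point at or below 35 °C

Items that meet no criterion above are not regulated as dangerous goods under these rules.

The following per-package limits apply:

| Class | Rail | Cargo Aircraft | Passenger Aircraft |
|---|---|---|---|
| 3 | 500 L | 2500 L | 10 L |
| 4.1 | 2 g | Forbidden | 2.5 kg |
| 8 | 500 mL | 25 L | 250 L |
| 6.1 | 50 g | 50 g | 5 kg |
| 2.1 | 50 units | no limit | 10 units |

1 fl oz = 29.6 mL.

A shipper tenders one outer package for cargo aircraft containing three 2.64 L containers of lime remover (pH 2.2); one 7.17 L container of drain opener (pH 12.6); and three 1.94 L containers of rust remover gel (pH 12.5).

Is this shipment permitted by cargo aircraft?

Yes

The lime remover has pH 2.2, which is ≤ 2.5, so it is Class 8 (Corrosive).
pH 12.6 meets the Class 8 criterion (Corrosive), so the drain opener is Class 8.
Rust remover gel: pH 12.5 ≥ 11.5 → Class 8 (Corrosive).
Class 8 net quantity: (three 2.64 L containers = 7.92 L) + 7.17 L + (three 1.94 L containers = 5.82 L) = 20.91 L.
20.91 L is within the cargo aircraft limit of 25 L for Class 8.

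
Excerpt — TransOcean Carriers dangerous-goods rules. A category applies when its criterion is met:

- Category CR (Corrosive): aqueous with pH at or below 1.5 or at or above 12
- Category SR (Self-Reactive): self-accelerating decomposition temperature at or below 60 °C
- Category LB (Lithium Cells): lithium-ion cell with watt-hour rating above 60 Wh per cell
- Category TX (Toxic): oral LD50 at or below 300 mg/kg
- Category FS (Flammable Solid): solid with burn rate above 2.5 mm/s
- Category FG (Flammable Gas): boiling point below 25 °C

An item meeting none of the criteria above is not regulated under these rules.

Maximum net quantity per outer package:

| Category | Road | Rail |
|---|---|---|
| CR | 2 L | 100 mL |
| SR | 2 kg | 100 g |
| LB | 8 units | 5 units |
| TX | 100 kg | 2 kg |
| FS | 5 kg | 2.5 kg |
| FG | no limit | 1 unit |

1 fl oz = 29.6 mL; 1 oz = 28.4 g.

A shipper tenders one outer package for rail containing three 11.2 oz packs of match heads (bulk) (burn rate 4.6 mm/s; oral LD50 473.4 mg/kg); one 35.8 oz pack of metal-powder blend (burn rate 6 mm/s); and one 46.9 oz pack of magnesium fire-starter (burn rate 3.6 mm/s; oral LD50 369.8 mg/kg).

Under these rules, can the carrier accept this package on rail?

The match heads (bulk) have burn rate 4.6 mm/s, which is > 2.5 mm/s, so they are Category FS (Flammable Solid).
The metal-powder blend has burn rate 6 mm/s, which is > 2.5 mm/s, so it is Category FS (Flammable Solid).
With burn rate 3.6 mm/s (> 2.5 mm/s), the magnesium fire-starter falls in Category FS.
Category FS net quantity: (three 11.2 oz packs = 954.24 g) + (one 35.8 oz pack = 1016.72 g) + (one 46.9 oz pack = 1331.96 g) = 3302.92 g.
That exceeds the Category FS rail limit of 2.5 kg.

No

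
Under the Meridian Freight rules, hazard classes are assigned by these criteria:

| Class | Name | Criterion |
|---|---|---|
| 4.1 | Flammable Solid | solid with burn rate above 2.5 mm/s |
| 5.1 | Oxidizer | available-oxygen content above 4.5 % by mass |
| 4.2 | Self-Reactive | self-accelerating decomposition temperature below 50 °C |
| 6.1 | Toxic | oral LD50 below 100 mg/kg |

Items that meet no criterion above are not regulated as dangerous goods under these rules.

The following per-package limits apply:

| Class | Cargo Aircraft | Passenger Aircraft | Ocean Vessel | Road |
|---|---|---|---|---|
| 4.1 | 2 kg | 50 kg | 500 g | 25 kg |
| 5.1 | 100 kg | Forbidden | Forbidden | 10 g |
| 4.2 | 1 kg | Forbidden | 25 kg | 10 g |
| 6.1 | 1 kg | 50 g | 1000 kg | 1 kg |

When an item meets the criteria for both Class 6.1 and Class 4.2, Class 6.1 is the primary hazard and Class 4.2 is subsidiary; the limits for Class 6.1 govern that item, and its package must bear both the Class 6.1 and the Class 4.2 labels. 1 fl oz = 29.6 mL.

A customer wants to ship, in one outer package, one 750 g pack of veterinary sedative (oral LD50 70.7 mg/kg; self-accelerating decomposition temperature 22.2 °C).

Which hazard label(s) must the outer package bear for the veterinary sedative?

Class 4.2 and 6.1

Oral LD50 70.7 mg/kg meets the Class 6.1 criterion (Toxic), so the veterinary sedative is Class 6.1.
Veterinary sedative: self-accelerating decomposition temperature 22.2 °C < 50 °C → Class 4.2 (Self-Reactive).
By the precedence rule Class 6.1 is primary and Class 4.2 is subsidiary, and that rule requires both labels on the package.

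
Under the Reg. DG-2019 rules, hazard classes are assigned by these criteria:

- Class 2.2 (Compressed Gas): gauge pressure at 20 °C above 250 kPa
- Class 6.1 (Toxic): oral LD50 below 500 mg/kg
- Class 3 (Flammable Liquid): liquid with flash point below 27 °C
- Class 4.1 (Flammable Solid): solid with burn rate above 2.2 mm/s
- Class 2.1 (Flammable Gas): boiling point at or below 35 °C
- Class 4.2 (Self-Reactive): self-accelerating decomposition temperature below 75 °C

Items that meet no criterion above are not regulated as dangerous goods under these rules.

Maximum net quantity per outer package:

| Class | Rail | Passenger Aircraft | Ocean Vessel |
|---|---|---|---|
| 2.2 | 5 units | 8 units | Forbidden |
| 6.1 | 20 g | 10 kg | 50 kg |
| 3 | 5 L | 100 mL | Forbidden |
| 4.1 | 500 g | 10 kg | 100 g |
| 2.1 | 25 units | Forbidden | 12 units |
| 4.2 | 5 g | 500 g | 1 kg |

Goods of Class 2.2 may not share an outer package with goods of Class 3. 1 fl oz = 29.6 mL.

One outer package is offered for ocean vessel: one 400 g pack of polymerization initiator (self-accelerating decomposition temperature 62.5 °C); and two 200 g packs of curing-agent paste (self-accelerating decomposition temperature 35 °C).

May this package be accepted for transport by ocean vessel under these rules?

The polymerization initiator has self-accelerating decomposition temperature 62.5 °C, which is < 75 °C, so it is Class 4.2 (Self-Reactive).
With self-accelerating decomposition temperature 35 °C (< 75 °C), the curing-agent paste falls in Class 4.2.
Class 4.2 net quantity: 400 g + (two 200 g packs = 400 g) = 800 g.
800 g ≤ 1 kg (ocean vessel limit, Class 4.2) — within limit.

Yes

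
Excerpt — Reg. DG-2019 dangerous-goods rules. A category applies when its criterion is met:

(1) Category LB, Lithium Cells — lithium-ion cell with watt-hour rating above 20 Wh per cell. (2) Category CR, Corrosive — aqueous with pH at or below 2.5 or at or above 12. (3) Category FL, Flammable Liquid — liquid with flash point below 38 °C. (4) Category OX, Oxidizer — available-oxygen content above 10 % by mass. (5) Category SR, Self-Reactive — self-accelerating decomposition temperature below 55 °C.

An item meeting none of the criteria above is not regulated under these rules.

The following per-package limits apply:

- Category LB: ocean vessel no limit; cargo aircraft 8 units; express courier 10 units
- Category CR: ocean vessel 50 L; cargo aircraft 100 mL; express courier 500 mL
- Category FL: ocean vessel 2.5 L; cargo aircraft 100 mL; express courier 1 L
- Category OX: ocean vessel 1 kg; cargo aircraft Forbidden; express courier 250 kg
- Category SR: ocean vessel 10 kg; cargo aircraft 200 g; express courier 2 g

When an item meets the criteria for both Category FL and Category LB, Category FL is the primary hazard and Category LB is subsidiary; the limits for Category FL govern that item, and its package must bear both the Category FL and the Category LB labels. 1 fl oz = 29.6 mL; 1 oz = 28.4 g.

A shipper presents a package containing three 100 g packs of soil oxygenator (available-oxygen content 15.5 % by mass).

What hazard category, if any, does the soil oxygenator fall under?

The soil oxygenator has available-oxygen content 15.5 % by mass, which is > 10 % by mass, so it is Category OX (Oxidizer).

Category OX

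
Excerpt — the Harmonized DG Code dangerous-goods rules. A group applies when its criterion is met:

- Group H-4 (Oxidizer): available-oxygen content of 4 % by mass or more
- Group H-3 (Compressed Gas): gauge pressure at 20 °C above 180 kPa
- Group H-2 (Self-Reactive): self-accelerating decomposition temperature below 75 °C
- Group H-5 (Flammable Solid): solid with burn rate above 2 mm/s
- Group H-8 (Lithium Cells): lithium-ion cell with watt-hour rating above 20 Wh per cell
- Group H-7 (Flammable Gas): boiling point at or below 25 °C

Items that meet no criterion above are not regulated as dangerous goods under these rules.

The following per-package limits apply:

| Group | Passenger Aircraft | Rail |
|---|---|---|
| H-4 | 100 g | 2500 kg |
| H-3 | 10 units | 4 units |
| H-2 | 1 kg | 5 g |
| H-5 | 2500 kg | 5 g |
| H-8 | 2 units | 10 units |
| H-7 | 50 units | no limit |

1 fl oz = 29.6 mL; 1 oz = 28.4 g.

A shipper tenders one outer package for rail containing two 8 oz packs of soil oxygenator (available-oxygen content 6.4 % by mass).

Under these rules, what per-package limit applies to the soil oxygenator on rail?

2500 kg

The soil oxygenator has available-oxygen content 6.4 % by mass, which is ≥ 4 % by mass, so it is Group H-4 (Oxidizer).
The rail limit for Group H-4 is 2500 kg.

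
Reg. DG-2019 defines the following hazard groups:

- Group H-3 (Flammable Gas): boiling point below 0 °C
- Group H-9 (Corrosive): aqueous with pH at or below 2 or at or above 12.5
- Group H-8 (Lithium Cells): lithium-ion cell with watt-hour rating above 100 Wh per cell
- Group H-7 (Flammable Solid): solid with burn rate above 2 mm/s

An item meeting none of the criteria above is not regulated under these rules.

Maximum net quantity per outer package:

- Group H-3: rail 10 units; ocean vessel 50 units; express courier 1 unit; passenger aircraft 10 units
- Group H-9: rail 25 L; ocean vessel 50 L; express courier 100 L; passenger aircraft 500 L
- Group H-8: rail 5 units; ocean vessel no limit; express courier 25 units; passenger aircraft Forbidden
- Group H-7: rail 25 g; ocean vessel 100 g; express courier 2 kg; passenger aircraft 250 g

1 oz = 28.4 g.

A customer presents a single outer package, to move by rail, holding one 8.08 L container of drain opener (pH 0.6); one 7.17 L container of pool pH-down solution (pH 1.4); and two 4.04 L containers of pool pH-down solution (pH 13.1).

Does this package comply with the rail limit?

Yes

Drain opener: pH 0.6 ≤ 2 → Group H-9 (Corrosive).
The pool pH-down solution has pH 1.4, which is ≤ 2, so it is Group H-9 (Corrosive).
Pool pH-down solution: pH 13.1 ≥ 12.5 → Group H-9 (Corrosive).
Total Group H-9: 8.08 L + 7.17 L + (two 4.04 L containers = 8.08 L) = 23.33 L.
23.33 L ≤ 25 L (rail limit, Group H-9) — within limit.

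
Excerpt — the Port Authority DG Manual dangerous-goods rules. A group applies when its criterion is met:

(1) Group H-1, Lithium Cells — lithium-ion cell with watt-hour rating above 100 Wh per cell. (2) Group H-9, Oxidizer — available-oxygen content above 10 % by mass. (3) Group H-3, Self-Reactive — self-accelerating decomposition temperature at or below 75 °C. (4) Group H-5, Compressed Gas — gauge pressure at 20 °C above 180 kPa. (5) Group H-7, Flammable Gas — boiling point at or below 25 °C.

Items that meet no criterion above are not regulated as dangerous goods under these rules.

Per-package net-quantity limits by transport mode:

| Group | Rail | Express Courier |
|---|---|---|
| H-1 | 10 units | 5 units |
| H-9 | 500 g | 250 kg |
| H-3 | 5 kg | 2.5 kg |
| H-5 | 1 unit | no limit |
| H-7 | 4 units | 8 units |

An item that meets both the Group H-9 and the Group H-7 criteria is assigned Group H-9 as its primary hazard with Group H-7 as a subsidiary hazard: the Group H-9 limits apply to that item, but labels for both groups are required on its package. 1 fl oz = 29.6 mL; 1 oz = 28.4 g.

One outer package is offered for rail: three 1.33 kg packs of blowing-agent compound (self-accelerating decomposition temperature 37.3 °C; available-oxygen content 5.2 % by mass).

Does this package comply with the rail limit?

Yes

Blowing-agent compound: self-accelerating decomposition temperature 37.3 °C ≤ 75 °C → Group H-3 (Self-Reactive).
Group H-3 quantity: three 1.33 kg packs = 3.99 kg.
That is within the Group H-3 rail limit of 5 kg.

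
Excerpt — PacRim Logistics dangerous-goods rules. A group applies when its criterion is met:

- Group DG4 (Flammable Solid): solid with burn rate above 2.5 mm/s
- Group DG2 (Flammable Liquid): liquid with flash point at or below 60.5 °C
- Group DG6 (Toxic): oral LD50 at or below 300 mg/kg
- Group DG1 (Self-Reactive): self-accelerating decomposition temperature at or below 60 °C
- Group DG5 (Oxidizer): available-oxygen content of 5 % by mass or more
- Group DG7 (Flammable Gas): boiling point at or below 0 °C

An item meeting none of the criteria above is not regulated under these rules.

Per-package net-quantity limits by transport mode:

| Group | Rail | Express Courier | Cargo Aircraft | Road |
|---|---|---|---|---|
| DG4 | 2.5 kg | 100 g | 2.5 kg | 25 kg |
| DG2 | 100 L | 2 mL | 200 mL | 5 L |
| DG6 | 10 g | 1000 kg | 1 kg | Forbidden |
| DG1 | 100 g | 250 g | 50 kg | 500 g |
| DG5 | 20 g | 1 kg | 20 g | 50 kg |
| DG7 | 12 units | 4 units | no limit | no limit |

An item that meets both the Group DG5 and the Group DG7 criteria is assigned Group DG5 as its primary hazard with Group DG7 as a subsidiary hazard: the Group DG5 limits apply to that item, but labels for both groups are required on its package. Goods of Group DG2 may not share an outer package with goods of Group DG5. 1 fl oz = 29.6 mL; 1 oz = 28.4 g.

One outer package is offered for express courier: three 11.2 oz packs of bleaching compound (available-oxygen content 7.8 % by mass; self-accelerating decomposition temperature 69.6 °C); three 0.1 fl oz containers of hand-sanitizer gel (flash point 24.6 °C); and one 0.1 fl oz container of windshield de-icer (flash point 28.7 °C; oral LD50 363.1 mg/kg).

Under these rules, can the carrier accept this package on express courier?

No

Available-oxygen content 7.8 % by mass meets the Group DG5 criterion (Oxidizer), so the bleaching compound is Group DG5.
Flash point 24.6 °C meets the Group DG2 criterion (Flammable Liquid), so the hand-sanitizer gel is Group DG2.
Windshield de-icer: flash point 28.7 °C ≤ 60.5 °C → Group DG2 (Flammable Liquid).
Total Group DG2: (three 0.1 fl oz containers = 8.88 mL) + (one 0.1 fl oz container = 2.96 mL) = 11.84 mL.
11.84 mL exceeds the express courier limit of 2 mL for Group DG2.
Group DG5 quantity: three 11.2 oz packs = 954.24 g.
954.24 g ≤ 1 kg (express courier limit, Group DG5) — within limit.
Group DG2 and Group DG5 may not share an outer package.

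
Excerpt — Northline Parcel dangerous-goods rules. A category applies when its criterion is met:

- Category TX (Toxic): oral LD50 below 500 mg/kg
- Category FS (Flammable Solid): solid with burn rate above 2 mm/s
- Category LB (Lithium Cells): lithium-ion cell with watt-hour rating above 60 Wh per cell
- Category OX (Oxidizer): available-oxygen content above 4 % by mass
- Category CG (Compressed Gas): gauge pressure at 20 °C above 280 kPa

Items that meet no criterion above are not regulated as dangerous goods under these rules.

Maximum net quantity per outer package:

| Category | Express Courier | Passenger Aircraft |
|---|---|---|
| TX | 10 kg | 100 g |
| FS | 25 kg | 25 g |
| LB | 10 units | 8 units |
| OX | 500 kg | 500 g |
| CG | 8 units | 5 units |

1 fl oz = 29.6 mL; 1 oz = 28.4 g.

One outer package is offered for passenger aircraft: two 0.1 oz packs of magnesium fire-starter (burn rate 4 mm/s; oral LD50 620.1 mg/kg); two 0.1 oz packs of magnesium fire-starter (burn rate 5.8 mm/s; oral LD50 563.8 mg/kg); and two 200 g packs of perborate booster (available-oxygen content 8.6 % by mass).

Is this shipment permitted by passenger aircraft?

Magnesium fire-starter: burn rate 4 mm/s > 2 mm/s → Category FS (Flammable Solid).
The magnesium fire-starter has burn rate 5.8 mm/s, which is > 2 mm/s, so it is Category FS (Flammable Solid).
Available-oxygen content 8.6 % by mass meets the Category OX criterion (Oxidizer), so the perborate booster is Category OX.
Category OX quantity: two 200 g packs = 400 g.
400 g is within the passenger aircraft limit of 500 g for Category OX.
Total Category FS: (two 0.1 oz packs = 5.68 g) + (two 0.1 oz packs = 5.68 g) = 11.36 g.
11.36 g is within the passenger aircraft limit of 25 g for Category FS.
Every hazard category is within its passenger aircraft limit and no segregation rule is violated.

Yes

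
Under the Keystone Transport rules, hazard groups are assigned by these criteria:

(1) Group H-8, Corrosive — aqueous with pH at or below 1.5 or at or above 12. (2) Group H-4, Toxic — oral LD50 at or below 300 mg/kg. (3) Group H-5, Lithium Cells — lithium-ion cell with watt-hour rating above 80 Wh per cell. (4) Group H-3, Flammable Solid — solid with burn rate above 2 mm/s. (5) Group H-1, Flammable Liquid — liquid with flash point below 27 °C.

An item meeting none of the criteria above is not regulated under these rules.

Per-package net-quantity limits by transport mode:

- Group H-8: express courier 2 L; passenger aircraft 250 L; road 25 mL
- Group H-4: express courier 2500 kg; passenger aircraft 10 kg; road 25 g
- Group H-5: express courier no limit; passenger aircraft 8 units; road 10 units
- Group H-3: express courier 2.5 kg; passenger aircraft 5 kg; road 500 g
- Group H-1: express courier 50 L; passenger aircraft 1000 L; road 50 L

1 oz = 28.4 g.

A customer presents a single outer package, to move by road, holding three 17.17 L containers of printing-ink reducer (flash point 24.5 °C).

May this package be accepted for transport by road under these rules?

No

Flash point 24.5 °C meets the Group H-1 criterion (Flammable Liquid), so the printing-ink reducer is Group H-1.
Group H-1 quantity: three 17.17 L containers = 51.51 L.
That exceeds the Group H-1 road limit of 50 L.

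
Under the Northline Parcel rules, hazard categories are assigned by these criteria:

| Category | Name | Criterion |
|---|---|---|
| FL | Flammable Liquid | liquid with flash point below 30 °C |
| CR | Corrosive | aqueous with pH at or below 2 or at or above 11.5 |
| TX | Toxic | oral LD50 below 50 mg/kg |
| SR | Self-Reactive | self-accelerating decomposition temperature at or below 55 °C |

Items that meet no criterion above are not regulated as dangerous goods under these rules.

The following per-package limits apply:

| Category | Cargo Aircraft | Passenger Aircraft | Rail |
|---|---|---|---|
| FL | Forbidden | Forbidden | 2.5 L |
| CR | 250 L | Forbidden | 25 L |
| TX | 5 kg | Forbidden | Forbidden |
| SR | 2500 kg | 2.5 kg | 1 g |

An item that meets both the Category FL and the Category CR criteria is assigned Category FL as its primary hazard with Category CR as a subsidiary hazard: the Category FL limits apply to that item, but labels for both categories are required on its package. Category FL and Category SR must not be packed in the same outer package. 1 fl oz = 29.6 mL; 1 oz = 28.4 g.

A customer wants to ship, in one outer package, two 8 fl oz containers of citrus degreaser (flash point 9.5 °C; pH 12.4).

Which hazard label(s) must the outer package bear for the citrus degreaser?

Category CR and FL

Citrus degreaser: flash point 9.5 °C < 30 °C → Category FL (Flammable Liquid).
pH 12.4 meets the Category CR criterion (Corrosive), so the citrus degreaser is Category CR.
By the precedence rule Category FL is primary and Category CR is subsidiary, and that rule requires both labels on the package.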